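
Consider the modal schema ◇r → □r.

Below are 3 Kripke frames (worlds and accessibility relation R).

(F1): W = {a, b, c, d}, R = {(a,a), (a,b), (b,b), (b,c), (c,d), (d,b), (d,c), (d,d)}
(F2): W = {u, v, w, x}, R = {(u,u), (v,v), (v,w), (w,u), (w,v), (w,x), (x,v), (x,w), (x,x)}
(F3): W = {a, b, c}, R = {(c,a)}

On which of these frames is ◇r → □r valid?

(F3)

The schema corresponds to partial functionality: ∀x ∀y ∀z (Rxy ∧ Rxz → y = z).
(F1): fails — a sees both a and b.
(F2): fails — v sees both v and w.
(F3): ✓.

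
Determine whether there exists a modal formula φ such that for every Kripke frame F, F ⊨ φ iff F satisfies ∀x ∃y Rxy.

This is a Sahlqvist condition; the D axiom □r → ◇r defines it.

Yes, by □r → ◇r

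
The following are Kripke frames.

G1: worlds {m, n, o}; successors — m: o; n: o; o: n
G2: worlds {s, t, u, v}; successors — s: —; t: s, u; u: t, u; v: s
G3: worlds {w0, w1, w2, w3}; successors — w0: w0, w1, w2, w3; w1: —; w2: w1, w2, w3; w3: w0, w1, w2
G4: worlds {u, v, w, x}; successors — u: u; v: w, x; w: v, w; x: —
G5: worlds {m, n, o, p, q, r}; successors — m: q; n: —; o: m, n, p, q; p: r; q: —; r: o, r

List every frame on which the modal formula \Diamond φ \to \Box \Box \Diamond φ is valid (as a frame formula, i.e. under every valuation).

The schema corresponds to a generalized confluence (Geach) condition: \forall x \forall y \forall z ((xRy \wedge x R^2 z) \to \exists w (y = w \wedge zRw)).
G1: ✓.
G2: fails — tRs, tR²u but no w with s=w and uRw.
G3: fails — w0Rw0, w0R²w1 but no w with w0=w and w1Rw.
G4: fails — vRx, vR²w but no t with x=t and wRt.
G5: fails — oRm, oR²q but no w with m=w and qRw.

G1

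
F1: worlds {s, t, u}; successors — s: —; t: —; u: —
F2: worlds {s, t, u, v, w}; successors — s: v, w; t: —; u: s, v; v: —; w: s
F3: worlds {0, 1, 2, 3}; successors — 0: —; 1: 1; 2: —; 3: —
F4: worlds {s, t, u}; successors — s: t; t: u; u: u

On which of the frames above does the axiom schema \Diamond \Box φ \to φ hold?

F1, F3

Frame correspondent (Sahlqvist): \forall x \forall y (Rxy \to Ryx) — i.e. symmetry.
F1: ✓.
F2: fails — Ruv but not Rvu.
F3: ✓.
F4: fails — Rtu but not Rut.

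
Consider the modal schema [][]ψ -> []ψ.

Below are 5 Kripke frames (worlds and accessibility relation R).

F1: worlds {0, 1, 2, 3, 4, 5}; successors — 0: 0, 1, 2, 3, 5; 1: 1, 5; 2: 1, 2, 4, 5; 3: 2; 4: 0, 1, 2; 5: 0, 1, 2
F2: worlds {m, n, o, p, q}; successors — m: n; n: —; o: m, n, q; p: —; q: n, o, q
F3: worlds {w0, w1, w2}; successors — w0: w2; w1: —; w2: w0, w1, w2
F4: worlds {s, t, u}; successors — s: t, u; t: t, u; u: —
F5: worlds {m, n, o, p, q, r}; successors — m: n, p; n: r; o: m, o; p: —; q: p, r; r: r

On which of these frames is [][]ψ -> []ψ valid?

The schema corresponds to density: forall x forall y (Rxy -> exists z (Rxz & Rzy)).
F1: holds.
F2: fails — Rom but no z with Roz and Rzm.
F3: holds.
F4: holds.
F5: fails — Rqp but no z with Rqz and Rzp.

F1, F3, F4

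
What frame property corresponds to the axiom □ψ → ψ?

This schema is the T axiom.
It corresponds to reflexivity: ∀x Rxx.

Reflexivity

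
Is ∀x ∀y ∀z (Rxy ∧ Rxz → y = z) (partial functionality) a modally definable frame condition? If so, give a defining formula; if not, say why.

Yes — defined by ◇p → □p

The condition is partial functionality. A defining modal formula is ◇p → □p.
Suppose ◇p→□p is valid. Take Rxy, Rxz and set V(p)={y}. Then ◇p at x, so □p at x, so p at z, i.e. z=y.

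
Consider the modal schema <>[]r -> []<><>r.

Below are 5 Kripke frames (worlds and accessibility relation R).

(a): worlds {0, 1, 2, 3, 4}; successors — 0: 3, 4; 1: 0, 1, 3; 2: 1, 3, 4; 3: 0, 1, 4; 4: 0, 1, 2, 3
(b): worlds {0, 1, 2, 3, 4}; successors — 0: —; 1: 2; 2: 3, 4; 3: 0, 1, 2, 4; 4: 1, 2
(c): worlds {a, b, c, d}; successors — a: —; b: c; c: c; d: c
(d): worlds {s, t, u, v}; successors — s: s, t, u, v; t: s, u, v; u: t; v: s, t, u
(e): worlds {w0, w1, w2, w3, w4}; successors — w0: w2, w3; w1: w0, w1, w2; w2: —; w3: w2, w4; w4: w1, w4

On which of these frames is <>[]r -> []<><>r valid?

This is the axiom for a generalized confluence (Geach) condition; its first-order frame correspondent is forall x forall y forall z ((xRy & xRz) -> exists w (yRw & z R^2 w)).
(a): ✓.
(b): fails — 3R0, 3R0 but no w with 0Rw and 0R²w.
(c): ✓.
(d): fails — sRu, sRu but no w with uRw and uR²w.
(e): fails — w0Rw2, w0Rw2 but no w with w2Rw and w2R²w.

(a), (c)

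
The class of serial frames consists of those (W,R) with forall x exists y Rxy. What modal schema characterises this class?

This is seriality; the standard corresponding axiom is D: □ψ → ◇ψ.
Suppose □ψ→◇ψ is valid. At any x set V(ψ)=W. Then □ψ at x, so ◇ψ at x, so x has a successor.

□ψ → ◇ψ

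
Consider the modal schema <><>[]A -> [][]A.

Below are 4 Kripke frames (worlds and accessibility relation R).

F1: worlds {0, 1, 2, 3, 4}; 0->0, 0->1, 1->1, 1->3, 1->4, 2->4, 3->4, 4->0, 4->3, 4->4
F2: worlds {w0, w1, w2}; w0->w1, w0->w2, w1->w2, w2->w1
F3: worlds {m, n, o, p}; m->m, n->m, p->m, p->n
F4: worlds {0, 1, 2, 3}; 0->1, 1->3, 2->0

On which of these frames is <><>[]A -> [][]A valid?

This is the axiom for a generalized confluence (Geach) condition; its first-order frame correspondent is forall x forall y forall z ((x R^2 y & x R^2 z) -> exists w (yRw & z = w)).
F1: fails — 0R²0, 0R²3 but no w with 0Rw and 3=w.
F2: fails — w0R²w1, w0R²w1 but no w with w1Rw and w1=w.
F3: ✓.
F4: fails — 0R²3, 0R²3 but no w with 3Rw and 3=w.

F3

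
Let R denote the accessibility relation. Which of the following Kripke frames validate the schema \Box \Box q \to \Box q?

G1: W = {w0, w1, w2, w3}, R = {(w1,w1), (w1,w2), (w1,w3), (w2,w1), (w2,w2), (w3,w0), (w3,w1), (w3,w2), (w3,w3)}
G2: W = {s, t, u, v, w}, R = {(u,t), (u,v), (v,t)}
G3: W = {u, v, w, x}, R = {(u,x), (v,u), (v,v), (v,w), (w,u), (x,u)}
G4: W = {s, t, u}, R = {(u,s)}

Frame correspondent (Sahlqvist): \forall x \forall y (Rxy \to \exists z (Rxz \wedge Rzy)) — i.e. density.
G1: condition met.
G2: fails — Ruv but no z with Ruz and Rzv.
G3: fails — Rwu but no z with Rwz and Rzu.
G4: fails — Rus but no z with Ruz and Rzs.
Valid on: G1.

G1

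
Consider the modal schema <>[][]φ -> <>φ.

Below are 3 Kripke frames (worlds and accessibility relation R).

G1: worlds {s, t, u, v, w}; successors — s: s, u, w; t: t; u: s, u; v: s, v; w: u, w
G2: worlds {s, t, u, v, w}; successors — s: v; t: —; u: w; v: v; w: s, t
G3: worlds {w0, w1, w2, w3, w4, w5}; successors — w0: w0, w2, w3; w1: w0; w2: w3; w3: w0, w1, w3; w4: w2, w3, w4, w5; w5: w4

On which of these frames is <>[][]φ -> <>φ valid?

G1, G3

This is the axiom for a generalized confluence (Geach) condition; its first-order frame correspondent is forall x forall y (xRy -> exists w (y R^2 w & xRw)).
G1: ✓.
G2: fails — uRw but no w* with wR²w* and uRw*.
G3: ✓.
Valid on: G1, G3.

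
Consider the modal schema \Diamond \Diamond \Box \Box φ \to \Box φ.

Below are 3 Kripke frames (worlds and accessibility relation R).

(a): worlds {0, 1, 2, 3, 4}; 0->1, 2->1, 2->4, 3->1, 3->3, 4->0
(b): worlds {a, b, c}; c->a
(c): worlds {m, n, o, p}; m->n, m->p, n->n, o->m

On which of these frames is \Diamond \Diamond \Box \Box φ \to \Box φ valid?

(b)

The schema corresponds to a generalized confluence (Geach) condition: \forall x \forall y \forall z ((x R^2 y \wedge xRz) \to \exists w (y R^2 w \wedge z = w)).
(a): fails — 2R²0, 2R1 but no w with 0R²w and 1=w.
(b): condition met.
(c): fails — mR²n, mRp but no w with nR²w and p=w.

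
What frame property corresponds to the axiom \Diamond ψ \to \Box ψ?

partial functionality: \forall x \forall y \forall z (Rxy \wedge Rxz \to y = z)

This is the CD axiom.
It corresponds to partial functionality: \forall x \forall y \forall z (Rxy \wedge Rxz \to y = z).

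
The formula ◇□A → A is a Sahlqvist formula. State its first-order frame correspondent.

This schema is equivalent to the B axiom A → □◇A.
Its frame correspondent is symmetry — ∀x ∀y (Rxy → Ryx).

symmetry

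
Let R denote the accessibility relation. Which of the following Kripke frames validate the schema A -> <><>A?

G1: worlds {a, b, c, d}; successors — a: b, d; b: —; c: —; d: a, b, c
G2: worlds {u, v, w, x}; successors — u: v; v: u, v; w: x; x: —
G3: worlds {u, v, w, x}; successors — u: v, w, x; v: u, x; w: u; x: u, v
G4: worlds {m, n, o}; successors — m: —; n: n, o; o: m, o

G3

This is the axiom for a generalized confluence (Geach) condition; its first-order frame correspondent is forall x exists w (x = w & x R^2 w).
G1: fails — at b but no w with b=w and bR²w.
G2: fails — at w but no t with w=t and wR²t.
G3: satisfies the condition.
G4: fails — at m but no w with m=w and mR²w.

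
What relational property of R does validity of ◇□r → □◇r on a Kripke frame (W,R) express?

convergence

Suppose ◇□r→□◇r is valid. Take Rxy, Rxz and set V(r)={w : Ryw}. Then □r at y so ◇□r at x, so □◇r at x, so ◇r at z, giving w with Rzw and Ryw.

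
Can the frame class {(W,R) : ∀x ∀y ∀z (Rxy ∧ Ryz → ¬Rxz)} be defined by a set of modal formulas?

Any modally definable frame class is closed under surjective bounded morphisms.
The 5-cycle (worlds 0,1,2,3,4 with 0→1→2→3→4→0) is intransitive. Mapping every world to a single reflexive point • is a surjective bounded morphism; the reflexive point is not intransitive (R••∧R•• but R••).
So the class is not modally definable.

No — not modally definable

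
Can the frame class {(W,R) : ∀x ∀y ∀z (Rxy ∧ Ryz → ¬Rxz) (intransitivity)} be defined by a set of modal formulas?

No — not modally definable

Any modally definable frame class is closed under surjective bounded morphisms.
The 7-cycle (worlds s,t,u,v,w,x,y with s→t→u→v→w→x→y→s) is intransitive. Mapping every world to a single reflexive point • is a surjective bounded morphism; the reflexive point is not intransitive (R••∧R•• but R••).
So no modal formula (or set of formulas) defines exactly the intransitive frames.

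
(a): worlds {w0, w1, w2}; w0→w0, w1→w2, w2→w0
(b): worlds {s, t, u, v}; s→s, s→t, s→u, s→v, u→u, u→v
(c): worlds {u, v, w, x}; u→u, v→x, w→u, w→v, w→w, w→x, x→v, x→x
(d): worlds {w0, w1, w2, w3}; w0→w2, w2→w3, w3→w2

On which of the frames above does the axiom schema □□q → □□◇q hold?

Frame correspondent (Sahlqvist): ∀x ∀z (xR²z → ∃w (xR²w ∧ zRw)) — i.e. a generalized confluence (Geach) condition.
(a): condition met.
(b): fails — sR²t but no w with sR²w and tRw.
(c): condition met.
(d): fails — w0R²w3 but no w with w0R²w and w3Rw.

(a), (c)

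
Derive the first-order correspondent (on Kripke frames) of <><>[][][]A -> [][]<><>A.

This is a Sahlqvist (Geach-type) schema ◇^2□^3A → □^2◇^2A.
First-order correspondent: forall x forall y forall z ((x R^2 y & x R^2 z) -> exists w (y R^3 w & z R^2 w)).

forall x forall y forall z ((x R^2 y & x R^2 z) -> exists w (y R^3 w & z R^2 w))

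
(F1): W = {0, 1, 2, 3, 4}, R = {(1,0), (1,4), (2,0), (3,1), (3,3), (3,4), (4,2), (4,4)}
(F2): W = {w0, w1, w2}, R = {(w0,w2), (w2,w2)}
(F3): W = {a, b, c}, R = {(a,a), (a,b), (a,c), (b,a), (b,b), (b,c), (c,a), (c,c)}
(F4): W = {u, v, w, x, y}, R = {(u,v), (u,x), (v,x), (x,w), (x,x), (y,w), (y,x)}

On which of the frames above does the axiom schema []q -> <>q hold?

(F3)

Frame correspondent (Sahlqvist): forall x exists y Rxy — i.e. seriality.
(F1): fails — world 0 has no successor.
(F2): fails — world w1 has no successor.
(F3): satisfies the condition.
(F4): fails — world w has no successor.
Valid on: (F3).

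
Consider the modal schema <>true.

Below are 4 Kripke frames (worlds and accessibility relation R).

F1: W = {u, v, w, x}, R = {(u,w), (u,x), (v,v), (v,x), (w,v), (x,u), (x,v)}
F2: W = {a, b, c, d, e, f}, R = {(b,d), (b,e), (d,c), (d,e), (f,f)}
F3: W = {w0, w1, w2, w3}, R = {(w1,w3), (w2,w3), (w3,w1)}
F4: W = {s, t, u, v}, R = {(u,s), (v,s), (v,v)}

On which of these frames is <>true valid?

Frame correspondent (Sahlqvist): forall x exists y Rxy — i.e. seriality.
F1: holds.
F2: fails — world a has no successor.
F3: fails — world w0 has no successor.
F4: fails — world s has no successor.

F1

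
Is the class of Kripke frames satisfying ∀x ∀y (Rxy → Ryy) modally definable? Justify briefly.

The condition is shift-reflexivity. A defining modal formula is □(□r → r).
Suppose □(□r→r) is valid. Take Rxy and set V(r)={w : Ryw}. Then at y, □r holds; since □(□r→r) at x, □r→r at y, so r at y, i.e. Ryy.

Yes — defined by □(□r → r)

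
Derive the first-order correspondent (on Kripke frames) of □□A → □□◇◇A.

∀x ∀z (xR²z → ∃w (xR²w ∧ zR²w))

This is a Sahlqvist (Geach-type) schema ◇^0□^2A → □^2◇^2A.
First-order correspondent: ∀x ∀z (xR²z → ∃w (xR²w ∧ zR²w)).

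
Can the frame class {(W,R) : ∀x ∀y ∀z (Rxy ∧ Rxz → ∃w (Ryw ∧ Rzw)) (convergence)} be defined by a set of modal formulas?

Definable; ◇□q → □◇q defines it

This is a Sahlqvist condition; the .2 axiom ◇□q → □◇q defines it.
Suppose ◇□q→□◇q is valid. Take Rxy, Rxz and set V(q)={w : Ryw}. Then □q at y so ◇□q at x, so □◇q at x, so ◇q at z, giving w with Rzw and Ryw.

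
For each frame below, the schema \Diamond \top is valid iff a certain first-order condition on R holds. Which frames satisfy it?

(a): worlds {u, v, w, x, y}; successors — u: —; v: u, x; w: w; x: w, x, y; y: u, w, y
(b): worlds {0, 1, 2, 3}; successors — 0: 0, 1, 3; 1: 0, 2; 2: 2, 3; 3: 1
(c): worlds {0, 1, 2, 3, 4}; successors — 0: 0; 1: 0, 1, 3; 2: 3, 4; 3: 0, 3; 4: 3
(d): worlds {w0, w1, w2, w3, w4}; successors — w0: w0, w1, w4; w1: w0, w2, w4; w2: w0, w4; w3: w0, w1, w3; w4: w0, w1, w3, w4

Frame correspondent (Sahlqvist): \forall x \exists y Rxy — i.e. seriality.
(a): fails — world u has no successor.
(b): condition met.
(c): condition met.
(d): condition met.

(b), (c), (d)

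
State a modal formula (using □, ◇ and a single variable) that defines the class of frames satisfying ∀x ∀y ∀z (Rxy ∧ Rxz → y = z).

◇s → □s

This is partial functionality; the standard corresponding axiom is CD: ◇s → □s.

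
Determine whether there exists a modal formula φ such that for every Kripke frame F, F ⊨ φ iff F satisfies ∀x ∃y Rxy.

Yes: it is seriality, defined by the D schema □r → ◇r.
Suppose □r→◇r is valid. At any x set V(r)=W. Then □r at x, so ◇r at x, so x has a successor.

Yes — defined by □r → ◇r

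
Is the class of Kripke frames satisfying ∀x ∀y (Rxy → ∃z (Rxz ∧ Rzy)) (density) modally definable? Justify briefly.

The condition is density. A defining modal formula is □□q → □q.

Yes, by □□q → □q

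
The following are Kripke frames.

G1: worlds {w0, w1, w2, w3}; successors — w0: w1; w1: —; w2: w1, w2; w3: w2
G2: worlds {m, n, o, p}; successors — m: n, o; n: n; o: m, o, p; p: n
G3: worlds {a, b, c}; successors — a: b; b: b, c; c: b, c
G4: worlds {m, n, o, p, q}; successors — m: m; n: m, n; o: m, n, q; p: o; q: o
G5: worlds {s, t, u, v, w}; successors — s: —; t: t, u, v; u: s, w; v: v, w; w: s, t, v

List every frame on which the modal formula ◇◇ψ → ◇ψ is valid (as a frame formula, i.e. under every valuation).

This is the axiom for transitivity; its first-order frame correspondent is ∀x ∀y ∀z (Rxy ∧ Ryz → Rxz).
G1: fails — Rw3w2 and Rw2w1 but not Rw3w1.
G2: fails — Rom and Rmn but not Ron.
G3: fails — Rab and Rbc but not Rac.
G4: fails — Rpo and Ron but not Rpn.
G5: fails — Rwt and Rtu but not Rwu.
Valid on no frame.

none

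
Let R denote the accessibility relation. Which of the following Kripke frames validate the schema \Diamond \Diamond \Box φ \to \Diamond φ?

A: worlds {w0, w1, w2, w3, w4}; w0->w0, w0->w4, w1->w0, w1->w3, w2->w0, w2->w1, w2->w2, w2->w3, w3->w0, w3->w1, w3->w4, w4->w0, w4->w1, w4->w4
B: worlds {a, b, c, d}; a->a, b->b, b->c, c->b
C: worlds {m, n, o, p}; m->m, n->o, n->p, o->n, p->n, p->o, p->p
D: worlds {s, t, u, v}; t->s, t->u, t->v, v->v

The schema corresponds to a generalized confluence (Geach) condition: \forall x \forall y (x R^2 y \to \exists w (yRw \wedge xRw)).
A: ✓.
B: ✓.
C: fails — nR²o but no w with oRw and nRw.
D: ✓.
Valid on: A, B, D.

A, B, D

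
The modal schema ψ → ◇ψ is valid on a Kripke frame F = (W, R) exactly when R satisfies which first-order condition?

Reflexivity

Equivalently (dual form): □ψ → ψ.
Suppose □ψ→ψ is valid. At any x set V(ψ)={w : Rxw}. Then □ψ holds at x, so ψ holds at x, i.e. Rxx.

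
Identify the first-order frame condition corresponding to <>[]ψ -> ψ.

Symmetry

This is a form of the B axiom.
Its frame correspondent is symmetry — forall x forall y (Rxy -> Ryx).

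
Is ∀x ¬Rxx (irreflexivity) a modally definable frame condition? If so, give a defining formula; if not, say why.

Not modally definable

If a class were modally definable it would be closed under surjective bounded morphisms (Goldblatt–Thomason).
The 3-cycle (worlds s,t,u with s→t→u→s) is irreflexive, and the map sending every world to a single reflexive point • is a surjective bounded morphism (forth: every edge maps to (•,•); back: every world has a successor). So any modal formula valid on the 3-cycle is also valid on the reflexive point, which is not irreflexive.
So the class is not modally definable.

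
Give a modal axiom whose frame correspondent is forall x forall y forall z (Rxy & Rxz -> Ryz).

The condition is the Euclidean property. The 5 schema ◇ψ → □◇ψ defines it.
Suppose ◇ψ→□◇ψ is valid. Take Rxy, Rxz and set V(ψ)={y}. Then ◇ψ at x, so □◇ψ at x, so ◇ψ at z, so some w with Rzw has ψ; w=y, i.e. Rzy. By symmetry of the argument, Ryz.

◇ψ → □◇ψ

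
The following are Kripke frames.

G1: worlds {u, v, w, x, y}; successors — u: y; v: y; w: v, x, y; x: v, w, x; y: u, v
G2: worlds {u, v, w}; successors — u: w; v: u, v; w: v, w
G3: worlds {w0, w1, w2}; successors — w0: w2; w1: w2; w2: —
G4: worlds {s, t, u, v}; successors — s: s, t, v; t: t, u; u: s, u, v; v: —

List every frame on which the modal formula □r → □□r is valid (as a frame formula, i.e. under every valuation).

This is the axiom for transitivity; its first-order frame correspondent is ∀x ∀y ∀z (Rxy ∧ Ryz → Rxz).
G1: fails — Rxw and Rwy but not Rxy.
G2: fails — Ruw and Rwv but not Ruv.
G3: ✓.
G4: fails — Rus and Rst but not Rut.
Valid on: G3.

G3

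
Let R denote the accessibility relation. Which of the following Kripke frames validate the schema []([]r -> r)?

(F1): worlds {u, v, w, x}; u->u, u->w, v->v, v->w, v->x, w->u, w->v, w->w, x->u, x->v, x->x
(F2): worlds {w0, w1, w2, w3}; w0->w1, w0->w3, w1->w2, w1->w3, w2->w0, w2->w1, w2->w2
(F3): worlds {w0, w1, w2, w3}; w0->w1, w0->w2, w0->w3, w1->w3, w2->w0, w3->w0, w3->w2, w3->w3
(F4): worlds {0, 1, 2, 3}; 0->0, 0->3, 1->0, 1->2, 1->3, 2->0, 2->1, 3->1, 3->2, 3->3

This is the axiom for shift-reflexivity; its first-order frame correspondent is forall x forall y (Rxy -> Ryy).
(F1): holds.
(F2): fails — Rw1w3 but not Rw3w3.
(F3): fails — Rw3w2 but not Rw2w2.
(F4): fails — R32 but not R22.
Valid on: (F1).

(F1)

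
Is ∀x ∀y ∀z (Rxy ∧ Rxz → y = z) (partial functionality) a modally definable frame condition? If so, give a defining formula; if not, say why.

The condition is partial functionality. A defining modal formula is ◇r → □r.
Suppose ◇r→□r is valid. Take Rxy, Rxz and set V(r)={y}. Then ◇r at x, so □r at x, so r at z, i.e. z=y.

Yes, by ◇r → □r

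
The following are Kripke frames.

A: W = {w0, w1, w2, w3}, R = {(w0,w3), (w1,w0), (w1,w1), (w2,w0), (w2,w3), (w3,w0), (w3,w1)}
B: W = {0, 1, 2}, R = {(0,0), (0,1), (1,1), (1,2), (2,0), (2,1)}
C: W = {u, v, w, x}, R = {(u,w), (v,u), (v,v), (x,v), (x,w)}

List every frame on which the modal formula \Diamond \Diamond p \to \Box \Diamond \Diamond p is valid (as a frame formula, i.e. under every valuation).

Frame correspondent (Sahlqvist): \forall x \forall y \forall z ((x R^2 y \wedge xRz) \to \exists w (y = w \wedge z R^2 w)) — i.e. a generalized confluence (Geach) condition.
A: fails — w1R²w3, w1Rw0 but no w with w3=w and w0R²w.
B: holds.
C: fails — vR²u, vRu but no t with u=t and uR²t.
Valid on: B.

B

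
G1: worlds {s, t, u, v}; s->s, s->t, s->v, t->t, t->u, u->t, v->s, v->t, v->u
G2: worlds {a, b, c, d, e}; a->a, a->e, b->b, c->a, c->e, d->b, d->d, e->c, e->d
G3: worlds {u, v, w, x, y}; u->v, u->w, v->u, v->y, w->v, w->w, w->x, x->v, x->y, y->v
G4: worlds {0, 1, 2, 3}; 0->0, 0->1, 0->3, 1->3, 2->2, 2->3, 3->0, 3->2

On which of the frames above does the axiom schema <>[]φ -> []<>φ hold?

Frame correspondent (Sahlqvist): forall x forall y forall z (Rxy & Rxz -> exists w (Ryw & Rzw)) — i.e. convergence.
G1: satisfies the condition.
G2: fails — Rae and Raa but e and a have no common successor.
G3: fails — Ruv and Ruw but v and w have no common successor.
G4: fails — R01 and R03 but 1 and 3 have no common successor.
Valid on: G1.

G1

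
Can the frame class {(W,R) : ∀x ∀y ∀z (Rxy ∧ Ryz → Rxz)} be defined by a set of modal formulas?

The condition is transitivity. A defining modal formula is □p → □□p.

Yes, by □p → □□p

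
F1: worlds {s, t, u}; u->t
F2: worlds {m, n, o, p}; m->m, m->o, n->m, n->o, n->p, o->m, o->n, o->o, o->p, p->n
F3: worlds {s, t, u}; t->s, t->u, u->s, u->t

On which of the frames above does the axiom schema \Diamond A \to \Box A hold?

F1

Frame correspondent (Sahlqvist): \forall x \forall y \forall z (Rxy \wedge Rxz \to y = z) — i.e. partial functionality.
F1: holds.
F2: fails — m sees both m and o.
F3: fails — t sees both s and u.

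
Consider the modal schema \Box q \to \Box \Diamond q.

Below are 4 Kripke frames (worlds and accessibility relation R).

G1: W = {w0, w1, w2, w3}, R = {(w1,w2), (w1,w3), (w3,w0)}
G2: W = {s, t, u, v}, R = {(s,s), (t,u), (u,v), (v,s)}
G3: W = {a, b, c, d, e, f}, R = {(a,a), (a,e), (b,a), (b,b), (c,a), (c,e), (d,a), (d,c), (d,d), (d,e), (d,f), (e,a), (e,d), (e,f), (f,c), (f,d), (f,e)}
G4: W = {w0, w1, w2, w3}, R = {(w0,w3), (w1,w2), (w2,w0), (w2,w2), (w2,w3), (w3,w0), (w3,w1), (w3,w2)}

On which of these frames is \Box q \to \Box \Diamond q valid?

G3

Frame correspondent (Sahlqvist): \forall x \forall z (xRz \to \exists w (xRw \wedge zRw)) — i.e. a generalized confluence (Geach) condition.
G1: fails — w1Rw2 but no w with w1Rw and w2Rw.
G2: fails — tRu but no w with tRw and uRw.
G3: ✓.
G4: fails — w0Rw3 but no w with w0Rw and w3Rw.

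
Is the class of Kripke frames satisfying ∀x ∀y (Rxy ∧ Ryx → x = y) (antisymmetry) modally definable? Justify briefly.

Any modally definable frame class is closed under surjective bounded morphisms.
The 6-cycle (worlds a,b,c,d,e,f with a→b→c→d→e→f→a) is antisymmetric. Sending even-indexed worlds to a and odd-indexed worlds to b is a surjective bounded morphism onto the two-world frame with a↔b, which is not antisymmetric.
So no modal formula (or set of formulas) defines exactly the antisymmetric frames.

No — not modally definable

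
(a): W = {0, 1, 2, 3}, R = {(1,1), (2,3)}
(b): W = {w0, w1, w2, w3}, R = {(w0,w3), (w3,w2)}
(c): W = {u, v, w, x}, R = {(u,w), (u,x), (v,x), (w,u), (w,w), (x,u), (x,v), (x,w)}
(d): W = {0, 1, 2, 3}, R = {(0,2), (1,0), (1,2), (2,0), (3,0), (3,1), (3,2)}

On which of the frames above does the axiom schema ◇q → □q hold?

The schema corresponds to partial functionality: ∀x ∀y ∀z (Rxy ∧ Rxz → y = z).
(a): satisfies the condition.
(b): satisfies the condition.
(c): fails — u sees both w and x.
(d): fails — 1 sees both 0 and 2.
Valid on: (a), (b).

(a), (b)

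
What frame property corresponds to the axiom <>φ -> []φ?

partial functionality: forall x forall y forall z (Rxy & Rxz -> y = z)

Suppose ◇φ→□φ is valid. Take Rxy, Rxz and set V(φ)={y}. Then ◇φ at x, so □φ at x, so φ at z, i.e. z=y.
Conversely, on a frame with partial functionality the schema holds at every world under every valuation.
Frame condition: forall x forall y forall z (Rxy & Rxz -> y = z).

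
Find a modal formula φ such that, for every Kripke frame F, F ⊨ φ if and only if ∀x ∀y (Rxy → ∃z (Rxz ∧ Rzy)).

The condition is density. The C4 schema □□p → □p defines it.
Suppose □□p→□p is valid. Take Rxy and set V(p)={w : xR²w}. Then □□p at x, so □p at x, so p at y, i.e. ∃z(Rxz∧Rzy).

□□p → □p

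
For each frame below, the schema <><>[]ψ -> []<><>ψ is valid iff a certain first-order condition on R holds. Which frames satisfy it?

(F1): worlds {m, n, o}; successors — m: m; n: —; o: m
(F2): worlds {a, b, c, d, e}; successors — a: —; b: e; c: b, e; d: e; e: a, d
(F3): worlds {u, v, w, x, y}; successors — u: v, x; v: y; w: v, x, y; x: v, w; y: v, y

The schema corresponds to a generalized confluence (Geach) condition: forall x forall y forall z ((x R^2 y & xRz) -> exists w (yRw & z R^2 w)).
(F1): holds.
(F2): fails — bR²a, bRe but no w with aRw and eR²w.
(F3): holds.

(F1), (F3)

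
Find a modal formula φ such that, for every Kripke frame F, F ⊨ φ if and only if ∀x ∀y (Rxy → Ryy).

□(□q → q)

A defining formula is □(□q → q) (the T□ axiom).
Suppose □(□q→q) is valid. Take Rxy and set V(q)={w : Ryw}. Then at y, □q holds; since □(□q→q) at x, □q→q at y, so q at y, i.e. Ryy.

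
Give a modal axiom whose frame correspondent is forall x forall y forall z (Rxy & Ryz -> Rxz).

The condition is transitivity. The 4 schema □ψ → □□ψ defines it.
Suppose □ψ→□□ψ is valid. Take Rxy, Ryz and set V(ψ)={w : Rxw}. Then □ψ at x, so □□ψ at x, so □ψ at y, so ψ at z, i.e. Rxz.

□ψ → □□ψ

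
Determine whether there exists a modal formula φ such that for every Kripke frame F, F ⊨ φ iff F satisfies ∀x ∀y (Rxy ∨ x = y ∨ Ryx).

If a class were modally definable it would be closed under disjoint unions (Goldblatt–Thomason).
Take 2 disjoint single-world reflexive frames: each is trivially connected, but their disjoint union has 2 worlds with no edge between distinct components, so it is not connected.
So the class is not modally definable.

No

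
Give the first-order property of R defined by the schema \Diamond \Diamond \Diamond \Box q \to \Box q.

This is a Sahlqvist (Geach-type) schema ◇^3□^1q → □^1◇^0q.
Minimal-valuation argument: fix x; take any y with xR^3y and any z with xR^1z. Set V(q) to the set of worlds R-reachable from y in exactly 1 step. Then □^1q holds at y, so the antecedent holds at x; validity forces ◇^0q at z, giving a w with zR^0w and yR^1w.
First-order correspondent: \forall x \forall y \forall z ((x R^3 y \wedge xRz) \to \exists w (yRw \wedge z = w)).

\forall x \forall y \forall z ((x R^3 y \wedge xRz) \to \exists w (yRw \wedge z = w))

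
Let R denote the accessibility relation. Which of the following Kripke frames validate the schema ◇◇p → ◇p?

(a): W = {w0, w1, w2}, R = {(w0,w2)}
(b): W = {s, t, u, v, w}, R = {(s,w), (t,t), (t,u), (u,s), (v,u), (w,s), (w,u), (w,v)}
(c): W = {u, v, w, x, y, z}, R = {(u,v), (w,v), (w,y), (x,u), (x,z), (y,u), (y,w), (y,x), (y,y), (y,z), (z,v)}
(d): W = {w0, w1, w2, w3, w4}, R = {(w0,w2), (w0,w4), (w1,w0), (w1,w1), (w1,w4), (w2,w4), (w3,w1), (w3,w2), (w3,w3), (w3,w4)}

(a)

This is the axiom for a generalized confluence (Geach) condition; its first-order frame correspondent is ∀x ∀y (xR²y → ∃w (y = w ∧ xRw)).
(a): ✓.
(b): fails — sR²s but no w* with s=w* and sRw*.
(c): fails — wR²u but no t with u=t and wRt.
(d): fails — w1R²w2 but no w with w2=w and w1Rw.
Valid on: (a).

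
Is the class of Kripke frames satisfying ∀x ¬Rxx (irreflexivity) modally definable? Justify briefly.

Not definable by any modal formula

Modal frame validity is preserved under surjective bounded morphisms.
The 4-cycle (worlds w0,w1,w2,w3 with w0→w1→w2→w3→w0) is irreflexive, and the map sending every world to a single reflexive point • is a surjective bounded morphism (forth: every edge maps to (•,•); back: every world has a successor). So any modal formula valid on the 4-cycle is also valid on the reflexive point, which is not irreflexive.
Hence irreflexivity is not modally definable.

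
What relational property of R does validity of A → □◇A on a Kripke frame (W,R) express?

Symmetry

This schema is the B axiom.
Its frame correspondent is symmetry — ∀x ∀y (Rxy → Ryx).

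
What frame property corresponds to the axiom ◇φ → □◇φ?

This schema is the 5 axiom.
It corresponds to the Euclidean property: ∀x ∀y ∀z (Rxy ∧ Rxz → Ryz).

the Euclidean property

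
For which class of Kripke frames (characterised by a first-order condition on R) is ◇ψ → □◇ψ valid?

the Euclidean property: ∀x ∀y ∀z (Rxy ∧ Rxz → Ryz)

This schema is the 5 axiom.
Its frame correspondent is the Euclidean property — ∀x ∀y ∀z (Rxy ∧ Rxz → Ryz).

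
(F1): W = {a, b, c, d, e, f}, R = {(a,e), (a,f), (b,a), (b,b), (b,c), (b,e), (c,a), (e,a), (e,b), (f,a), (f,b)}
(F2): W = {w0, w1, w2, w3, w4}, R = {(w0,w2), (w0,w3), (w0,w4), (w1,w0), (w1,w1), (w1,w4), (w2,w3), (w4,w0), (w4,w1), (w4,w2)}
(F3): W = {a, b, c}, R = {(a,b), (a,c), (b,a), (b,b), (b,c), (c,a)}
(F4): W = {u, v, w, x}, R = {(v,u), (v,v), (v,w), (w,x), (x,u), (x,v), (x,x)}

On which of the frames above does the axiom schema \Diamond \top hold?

The schema corresponds to seriality: \forall x \exists y Rxy.
(F1): fails — world d has no successor.
(F2): fails — world w3 has no successor.
(F3): condition met.
(F4): fails — world u has no successor.

(F3)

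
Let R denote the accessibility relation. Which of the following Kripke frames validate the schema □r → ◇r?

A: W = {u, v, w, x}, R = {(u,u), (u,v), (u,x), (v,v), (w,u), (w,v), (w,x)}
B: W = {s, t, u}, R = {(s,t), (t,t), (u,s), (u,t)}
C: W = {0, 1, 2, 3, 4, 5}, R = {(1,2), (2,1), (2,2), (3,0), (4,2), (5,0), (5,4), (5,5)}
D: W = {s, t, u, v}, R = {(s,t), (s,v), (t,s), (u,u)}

B

The schema corresponds to seriality: ∀x ∃y Rxy.
A: fails — world x has no successor.
B: satisfies the condition.
C: fails — world 0 has no successor.
D: fails — world v has no successor.
Valid on: B.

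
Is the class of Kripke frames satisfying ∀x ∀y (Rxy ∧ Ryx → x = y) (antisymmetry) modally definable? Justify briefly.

Any modally definable frame class is closed under surjective bounded morphisms.
The 4-cycle (worlds 0,1,2,3 with 0→1→2→3→0) is antisymmetric. Sending even-indexed worlds to s and odd-indexed worlds to t is a surjective bounded morphism onto the two-world frame with s↔t, which is not antisymmetric.
Hence antisymmetry is not modally definable.

No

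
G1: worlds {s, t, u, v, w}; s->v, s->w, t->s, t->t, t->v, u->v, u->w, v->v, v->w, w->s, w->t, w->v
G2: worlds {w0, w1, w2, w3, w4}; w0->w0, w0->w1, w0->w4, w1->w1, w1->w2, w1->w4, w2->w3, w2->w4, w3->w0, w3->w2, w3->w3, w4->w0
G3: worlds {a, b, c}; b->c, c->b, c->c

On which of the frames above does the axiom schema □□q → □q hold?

G1, G3

This is the axiom for density; its first-order frame correspondent is ∀x ∀y (Rxy → ∃z (Rxz ∧ Rzy)).
G1: holds.
G2: fails — Rw2w4 but no z with Rw2z and Rzw4.
G3: holds.
Valid on: G1, G3.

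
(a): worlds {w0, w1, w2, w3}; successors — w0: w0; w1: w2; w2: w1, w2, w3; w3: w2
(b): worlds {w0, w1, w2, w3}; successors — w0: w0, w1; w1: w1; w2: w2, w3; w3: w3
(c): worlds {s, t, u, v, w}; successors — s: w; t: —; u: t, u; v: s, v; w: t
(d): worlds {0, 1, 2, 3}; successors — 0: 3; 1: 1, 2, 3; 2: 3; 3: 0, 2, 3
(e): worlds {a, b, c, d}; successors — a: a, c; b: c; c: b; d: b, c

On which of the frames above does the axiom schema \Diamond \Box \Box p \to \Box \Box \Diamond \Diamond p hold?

This is the axiom for a generalized confluence (Geach) condition; its first-order frame correspondent is \forall x \forall y \forall z ((xRy \wedge x R^2 z) \to \exists w (y R^2 w \wedge z R^2 w)).
(a): holds.
(b): holds.
(c): fails — sRw, sR²t but no w* with wR²w* and tR²w*.
(d): holds.
(e): fails — aRc, aR²b but no w with cR²w and bR²w.
Valid on: (a), (b), (d).

(a), (b), (d)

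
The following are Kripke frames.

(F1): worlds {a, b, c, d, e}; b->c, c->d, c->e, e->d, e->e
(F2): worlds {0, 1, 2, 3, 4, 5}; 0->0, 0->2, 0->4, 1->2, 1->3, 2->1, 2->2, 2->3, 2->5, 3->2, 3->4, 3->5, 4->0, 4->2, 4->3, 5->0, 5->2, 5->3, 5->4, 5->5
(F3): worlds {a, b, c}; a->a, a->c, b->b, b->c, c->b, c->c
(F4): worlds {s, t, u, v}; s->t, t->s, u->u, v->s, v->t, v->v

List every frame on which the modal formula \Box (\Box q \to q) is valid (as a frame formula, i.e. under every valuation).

(F3)

Frame correspondent (Sahlqvist): \forall x \forall y (Rxy \to Ryy) — i.e. shift-reflexivity.
(F1): fails — Rbc but not Rcc.
(F2): fails — R34 but not R44.
(F3): holds.
(F4): fails — Rvt but not Rtt.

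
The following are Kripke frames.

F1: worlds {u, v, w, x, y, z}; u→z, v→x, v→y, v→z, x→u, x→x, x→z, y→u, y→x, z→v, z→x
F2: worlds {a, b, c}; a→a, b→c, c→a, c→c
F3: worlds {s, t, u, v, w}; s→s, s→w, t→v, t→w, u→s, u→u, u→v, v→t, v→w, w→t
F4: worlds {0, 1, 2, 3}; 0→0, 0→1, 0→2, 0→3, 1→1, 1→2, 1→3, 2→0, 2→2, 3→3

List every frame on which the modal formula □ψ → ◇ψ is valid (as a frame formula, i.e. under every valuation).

This is the axiom for seriality; its first-order frame correspondent is ∀x ∃y Rxy.
F1: fails — world w has no successor.
F2: satisfies the condition.
F3: satisfies the condition.
F4: satisfies the condition.
Valid on: F2, F3, F4.

F2, F3, F4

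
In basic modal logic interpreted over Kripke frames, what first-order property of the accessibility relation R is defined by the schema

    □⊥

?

□⊥ is valid iff no world has any successor (otherwise □⊥ fails at any world with one).

Emptiness of R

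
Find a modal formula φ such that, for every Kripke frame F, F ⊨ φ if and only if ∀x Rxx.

□s → s

The condition is reflexivity. The T schema □s → s defines it.
Suppose □s→s is valid. At any x set V(s)={w : Rxw}. Then □s holds at x, so s holds at x, i.e. Rxx.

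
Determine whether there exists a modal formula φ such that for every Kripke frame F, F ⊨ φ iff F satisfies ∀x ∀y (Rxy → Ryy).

This is a Sahlqvist condition; the T□ axiom □(□p → p) defines it.
Suppose □(□p→p) is valid. Take Rxy and set V(p)={w : Ryw}. Then at y, □p holds; since □(□p→p) at x, □p→p at y, so p at y, i.e. Ryy.

Definable; □(□p → p) defines it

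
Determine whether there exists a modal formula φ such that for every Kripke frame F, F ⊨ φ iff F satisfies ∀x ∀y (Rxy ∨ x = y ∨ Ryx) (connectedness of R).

Any modally definable frame class is closed under disjoint unions.
Take 2 disjoint single-world reflexive frames: each is trivially connected, but their disjoint union has 2 worlds with no edge between distinct components, so it is not connected.
So the class is not modally definable.

Not modally definable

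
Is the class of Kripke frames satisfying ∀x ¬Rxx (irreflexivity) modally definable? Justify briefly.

No — not modally definable

Any modally definable frame class is closed under surjective bounded morphisms.
The 5-cycle (worlds a,b,c,d,e with a→b→c→d→e→a) is irreflexive, and the map sending every world to a single reflexive point • is a surjective bounded morphism (forth: every edge maps to (•,•); back: every world has a successor). So any modal formula valid on the 5-cycle is also valid on the reflexive point, which is not irreflexive.
Hence irreflexivity is not modally definable.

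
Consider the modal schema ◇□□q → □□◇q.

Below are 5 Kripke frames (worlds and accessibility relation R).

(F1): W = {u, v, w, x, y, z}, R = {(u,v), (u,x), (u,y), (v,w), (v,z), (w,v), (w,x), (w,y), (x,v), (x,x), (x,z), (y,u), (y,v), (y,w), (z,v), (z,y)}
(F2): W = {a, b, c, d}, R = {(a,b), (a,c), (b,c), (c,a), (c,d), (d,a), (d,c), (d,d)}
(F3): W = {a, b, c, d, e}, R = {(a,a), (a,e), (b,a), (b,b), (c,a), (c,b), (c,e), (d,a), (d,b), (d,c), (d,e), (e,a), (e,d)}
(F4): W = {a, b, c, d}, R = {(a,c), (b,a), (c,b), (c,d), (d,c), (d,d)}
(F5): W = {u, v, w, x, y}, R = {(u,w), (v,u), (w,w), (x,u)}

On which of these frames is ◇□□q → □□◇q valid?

The schema corresponds to a generalized confluence (Geach) condition: ∀x ∀y ∀z ((xRy ∧ xR²z) → ∃w (yR²w ∧ zRw)).
(F1): fails — uRv, uR²v but no t with vR²t and vRt.
(F2): fails — aRb, aR²a but no w with bR²w and aRw.
(F3): ✓.
(F4): fails — cRb, cR²c but no w with bR²w and cRw.
(F5): ✓.

(F3), (F5)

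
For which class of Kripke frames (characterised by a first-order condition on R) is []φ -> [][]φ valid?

Suppose □φ→□□φ is valid. Take Rxy, Ryz and set V(φ)={w : Rxw}. Then □φ at x, so □□φ at x, so □φ at y, so φ at z, i.e. Rxz.
Conversely, on a frame with transitivity the schema holds at every world under every valuation.
Frame condition: forall x forall y forall z (Rxy & Ryz -> Rxz).

Transitivity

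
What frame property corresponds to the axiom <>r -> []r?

This schema is the CD axiom.
Its frame correspondent is partial functionality — forall x forall y forall z (Rxy & Rxz -> y = z).

partial functionality: forall x forall y forall z (Rxy & Rxz -> y = z)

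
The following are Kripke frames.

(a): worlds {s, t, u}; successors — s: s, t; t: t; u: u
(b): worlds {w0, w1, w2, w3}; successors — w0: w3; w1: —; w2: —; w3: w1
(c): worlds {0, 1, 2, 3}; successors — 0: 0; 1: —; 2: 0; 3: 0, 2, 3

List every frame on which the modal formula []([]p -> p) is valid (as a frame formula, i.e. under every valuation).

(a)

Frame correspondent (Sahlqvist): forall x forall y (Rxy -> Ryy) — i.e. shift-reflexivity.
(a): satisfies the condition.
(b): fails — Rw3w1 but not Rw1w1.
(c): fails — R32 but not R22.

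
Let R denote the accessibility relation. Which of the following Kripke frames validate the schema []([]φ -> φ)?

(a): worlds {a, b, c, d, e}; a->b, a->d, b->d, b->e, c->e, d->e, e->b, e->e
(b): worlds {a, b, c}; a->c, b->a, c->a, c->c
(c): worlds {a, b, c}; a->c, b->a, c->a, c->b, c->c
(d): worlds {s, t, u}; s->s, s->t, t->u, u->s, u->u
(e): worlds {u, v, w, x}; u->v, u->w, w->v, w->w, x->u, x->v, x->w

Frame correspondent (Sahlqvist): forall x forall y (Rxy -> Ryy) — i.e. shift-reflexivity.
(a): fails — Reb but not Rbb.
(b): fails — Rca but not Raa.
(c): fails — Rba but not Raa.
(d): fails — Rst but not Rtt.
(e): fails — Ruv but not Rvv.

none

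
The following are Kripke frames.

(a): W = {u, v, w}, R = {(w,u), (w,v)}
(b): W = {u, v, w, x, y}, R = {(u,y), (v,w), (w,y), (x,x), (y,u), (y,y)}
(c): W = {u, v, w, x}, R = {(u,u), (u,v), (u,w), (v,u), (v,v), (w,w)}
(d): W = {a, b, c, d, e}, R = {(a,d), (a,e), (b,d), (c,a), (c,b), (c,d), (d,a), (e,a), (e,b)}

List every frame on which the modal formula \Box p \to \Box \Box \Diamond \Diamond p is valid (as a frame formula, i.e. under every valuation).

(a)

This is the axiom for a generalized confluence (Geach) condition; its first-order frame correspondent is \forall x \forall z (x R^2 z \to \exists w (xRw \wedge z R^2 w)).
(a): satisfies the condition.
(b): fails — vR²y but no t with vRt and yR²t.
(c): fails — vR²w but no t with vRt and wR²t.
(d): fails — aR²a but no w with aRw and aR²w.
Valid on: (a).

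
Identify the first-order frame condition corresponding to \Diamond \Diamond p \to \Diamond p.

Replacing p by ¬p and contraposing gives the equivalent schema □p → □□p.
Suppose □p→□□p is valid. Take Rxy, Ryz and set V(p)={w : Rxw}. Then □p at x, so □□p at x, so □p at y, so p at z, i.e. Rxz.
Conversely, on a frame with transitivity the schema holds at every world under every valuation.
So the correspondent is transitivity.

transitivity: \forall x \forall y \forall z (Rxy \wedge Ryz \to Rxz)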